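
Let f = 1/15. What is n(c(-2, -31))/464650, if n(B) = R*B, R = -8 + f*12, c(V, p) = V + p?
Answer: 594/1161625 ≈ 0.00051135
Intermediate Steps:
f = 1/15 ≈ 0.066667
R = -36/5 (R = -8 + (1/15)*12 = -8 + ⅘ = -36/5 ≈ -7.2000)
n(B) = -36*B/5
n(c(-2, -31))/464650 = -36*(-2 - 31)/5/464650 = -36/5*(-33)*(1/464650) = (1188/5)*(1/464650) = 594/1161625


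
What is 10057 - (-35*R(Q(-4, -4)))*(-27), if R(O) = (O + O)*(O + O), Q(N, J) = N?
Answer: -50423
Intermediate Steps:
R(O) = 4*O**2 (R(O) = (2*O)*(2*O) = 4*O**2)
10057 - (-35*R(Q(-4, -4)))*(-27) = 10057 - (-140*(-4)**2)*(-27) = 10057 - (-140*16)*(-27) = 10057 - (-35*64)*(-27) = 10057 - (-2240)*(-27) = 10057 - 1*60480 = 10057 - 60480 = -50423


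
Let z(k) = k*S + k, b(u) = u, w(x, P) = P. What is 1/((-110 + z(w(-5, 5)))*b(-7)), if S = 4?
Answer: 1/595 ≈ 0.0016807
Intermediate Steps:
z(k) = 5*k (z(k) = k*4 + k = 4*k + k = 5*k)
1/((-110 + z(w(-5, 5)))*b(-7)) = 1/((-110 + 5*5)*(-7)) = 1/((-110 + 25)*(-7)) = 1/(-85*(-7)) = 1/595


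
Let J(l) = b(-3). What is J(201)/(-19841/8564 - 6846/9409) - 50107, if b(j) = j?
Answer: -12291662417063/245313113 ≈ -50106.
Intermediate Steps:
J(l) = -3
J(201)/(-19841/8564 - 6846/9409) - 50107 = -3/(-19841/8564 - 6846/9409) - 50107 = -3/(-245313113/80578676) - 50107 = -3*(-80578676/245313113) - 50107 = 241736028/245313113 - 50107 = -12291662417063/245313113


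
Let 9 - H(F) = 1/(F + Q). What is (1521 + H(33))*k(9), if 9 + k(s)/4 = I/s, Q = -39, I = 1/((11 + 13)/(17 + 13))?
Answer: -2928739/54 ≈ -54236.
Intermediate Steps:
I = 5/4 (I = 1/(24/30) = 1/(24*(1/30)) = 1/(⅘) = 5/4 ≈ 1.2500)
k(s) = -36 + 5/s (k(s) = -36 + 4*(5/(4*s)) = -36 + 5/s)
H(F) = 9 - 1/(-39 + F) (H(F) = 9 - 1/(F - 39) = 9 - 1/(-39 + F))
(1521 + H(33))*k(9) = (1521 + (-352 + 9*33)/(-39 + 33))*(-36 + 5/9) = (1521 + (-352 + 297)/(-6))*(-36 + 5*(⅑)) = (1521 - ⅙*(-55))*(-36 + 5/9) = (1521 + 55/6)*(-319/9) = (9181/6)*(-319/9) = -2928739/54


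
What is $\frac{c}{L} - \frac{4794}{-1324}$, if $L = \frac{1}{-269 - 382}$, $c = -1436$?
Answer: $\frac{618863829}{662} \approx 9.3484 \cdot 10^{5}$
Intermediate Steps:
$L = - \frac{1}{651}$ ($L = \frac{1}{-269 - 382} = \frac{1}{-651} = - \frac{1}{651} \approx -0.0015361$)
$\frac{c}{L} - \frac{4794}{-1324} = - \frac{1436}{- \frac{1}{651}} - \frac{4794}{-1324} = \left(-1436\right) \left(-651\right) - - \frac{2397}{662} = 934836 + \frac{2397}{662} = \frac{618863829}{662}$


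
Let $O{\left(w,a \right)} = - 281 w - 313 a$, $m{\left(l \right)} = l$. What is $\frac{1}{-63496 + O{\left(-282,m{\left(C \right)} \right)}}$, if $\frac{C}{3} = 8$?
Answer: $\frac{1}{8234} \approx 0.00012145$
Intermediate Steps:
$C = 24$ ($C = 3 \cdot 8 = 24$)
$O{\left(w,a \right)} = - 313 a - 281 w$
$\frac{1}{-63496 + O{\left(-282,m{\left(C \right)} \right)}} = \frac{1}{-63496 - -71730} = \frac{1}{-63496 + \left(-7512 + 79242\right)} = \frac{1}{-63496 + 71730} = \frac{1}{8234}$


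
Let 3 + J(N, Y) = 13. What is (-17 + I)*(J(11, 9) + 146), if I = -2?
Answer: -2964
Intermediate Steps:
J(N, Y) = 10 (J(N, Y) = -3 + 13 = 10)
(-17 + I)*(J(11, 9) + 146) = (-17 - 2)*(10 + 146) = -19*156 = -2964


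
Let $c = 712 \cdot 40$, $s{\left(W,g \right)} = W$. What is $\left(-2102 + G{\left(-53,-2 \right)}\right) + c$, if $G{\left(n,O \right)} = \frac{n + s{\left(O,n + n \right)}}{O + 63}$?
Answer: $\frac{1609003}{61} \approx 26377.0$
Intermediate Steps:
$c = 28480$
$G{\left(n,O \right)} = \frac{O + n}{63 + O}$ ($G{\left(n,O \right)} = \frac{n + O}{O + 63} = \frac{O + n}{63 + O}$)
$\left(-2102 + G{\left(-53,-2 \right)}\right) + c = \left(-2102 + \frac{-2 - 53}{63 - 2}\right) + 28480 = \left(-2102 + \frac{1}{61} \left(-55\right)\right) + 28480 = \left(-2102 - \frac{55}{61}\right) + 28480 = - \frac{128277}{61} + 28480 = \frac{1609003}{61}$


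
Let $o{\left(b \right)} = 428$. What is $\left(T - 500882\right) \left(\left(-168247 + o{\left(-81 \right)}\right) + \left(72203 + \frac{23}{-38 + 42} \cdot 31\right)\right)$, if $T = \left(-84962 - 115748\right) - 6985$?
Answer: $\frac{270499978327}{4} \approx 6.7625 \cdot 10^{10}$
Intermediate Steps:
$T = -207695$ ($T = -200710 - 6985 = -207695$)
$\left(T - 500882\right) \left(\left(-168247 + o{\left(-81 \right)}\right) + \left(72203 + \frac{23}{-38 + 42} \cdot 31\right)\right) = \left(-207695 - 500882\right) \left(\left(-168247 + 428\right) + \left(72203 + \frac{23}{-38 + 42} \cdot 31\right)\right) = - 708577 \left(-167819 + \left(72203 + \frac{23}{4} \cdot 31\right)\right) = - 708577 \left(-167819 + \left(72203 + \frac{713}{4}\right)\right) = - 708577 \left(-167819 + \frac{289525}{4}\right) = \left(-708577\right) \left(- \frac{381751}{4}\right) = \frac{270499978327}{4}$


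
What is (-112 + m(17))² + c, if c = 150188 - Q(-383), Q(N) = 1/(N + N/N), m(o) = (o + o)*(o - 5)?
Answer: 90841129/382 ≈ 2.3780e+5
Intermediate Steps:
m(o) = 2*o*(-5 + o) (m(o) = (2*o)*(-5 + o) = 2*o*(-5 + o))
Q(N) = 1/(1 + N) (Q(N) = 1/(N + 1) = 1/(1 + N))
c = 57371817/382 (c = 150188 - 1/(1 - 383) = 150188 - 1/(-382) = 150188 - 1*(-1/382) = 150188 + 1/382 = 57371817/382 ≈ 1.5019e+5)
(-112 + m(17))² + c = (-112 + 2*17*(-5 + 17))² + 57371817/382 = (-112 + 2*17*12)² + 57371817/382 = (-112 + 408)² + 57371817/382 = 296² + 57371817/382 = 87616 + 57371817/382 = 90841129/382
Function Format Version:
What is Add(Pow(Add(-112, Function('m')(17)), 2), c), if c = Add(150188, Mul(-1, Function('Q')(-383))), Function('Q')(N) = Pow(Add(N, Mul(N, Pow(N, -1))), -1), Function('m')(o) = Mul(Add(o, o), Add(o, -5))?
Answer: Rational(90841129, 382) ≈ 2.3780e+5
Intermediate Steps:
Function('m')(o) = Mul(2, o, Add(-5, o)) (Function('m')(o) = Mul(Mul(2, o), Add(-5, o)) = Mul(2, o, Add(-5, o)))
Function('Q')(N) = Pow(Add(1, N), -1) (Function('Q')(N) = Pow(Add(N, 1), -1) = Pow(Add(1, N), -1))
c = Rational(57371817, 382) (c = Add(150188, Mul(-1, Pow(Add(1, -383), -1))) = Add(150188, Mul(-1, Pow(-382, -1))) = Add(150188, Mul(-1, Rational(-1, 382))) = Add(150188, Rational(1, 382)) = Rational(57371817, 382) ≈ 1.5019e+5)
Add(Pow(Add(-112, Function('m')(17)), 2), c) = Add(Pow(Add(-112, Mul(2, 17, Add(-5, 17))), 2), Rational(57371817, 382)) = Add(Pow(Add(-112, Mul(2, 17, 12)), 2), Rational(57371817, 382)) = Add(Pow(Add(-112, 408), 2), Rational(57371817, 382)) = Add(Pow(296, 2), Rational(57371817, 382)) = Add(87616, Rational(57371817, 382)) = Rational(90841129, 382)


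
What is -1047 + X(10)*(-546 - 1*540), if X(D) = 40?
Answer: -44487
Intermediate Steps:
-1047 + X(10)*(-546 - 1*540) = -1047 + 40*(-546 - 1*540) = -1047 + 40*(-546 - 540) = -1047 + 40*(-1086) = -1047 - 43440 = -44487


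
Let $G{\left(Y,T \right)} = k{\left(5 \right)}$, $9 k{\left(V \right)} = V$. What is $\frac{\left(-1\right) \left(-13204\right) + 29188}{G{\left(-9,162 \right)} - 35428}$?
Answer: $- \frac{381528}{318847} \approx -1.1966$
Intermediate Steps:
$k{\left(V \right)} = \frac{V}{9}$
$G{\left(Y,T \right)} = \frac{5}{9}$ ($G{\left(Y,T \right)} = \frac{1}{9} \cdot 5 = \frac{5}{9}$)
$\frac{\left(-1\right) \left(-13204\right) + 29188}{G{\left(-9,162 \right)} - 35428} = \frac{\left(-1\right) \left(-13204\right) + 29188}{\frac{5}{9} - 35428} = \frac{13204 + 29188}{- \frac{318847}{9}} = 42392 \left(- \frac{9}{318847}\right) = - \frac{381528}{318847}$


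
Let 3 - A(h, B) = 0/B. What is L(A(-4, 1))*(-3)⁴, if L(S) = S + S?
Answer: 486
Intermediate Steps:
A(h, B) = 3 (A(h, B) = 3 - 0/B = 3 - 1*0 = 3 + 0 = 3)
L(S) = 2*S
L(A(-4, 1))*(-3)⁴ = (2*3)*(-3)⁴ = 6*81 = 486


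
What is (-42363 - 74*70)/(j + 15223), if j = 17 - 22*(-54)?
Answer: -47543/16428 ≈ -2.8940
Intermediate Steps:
j = 1205 (j = 17 + 1188 = 1205)
(-42363 - 74*70)/(j + 15223) = (-42363 - 74*70)/(1205 + 15223) = (-42363 - 5180)/16428 = -47543*1/16428 = -47543/16428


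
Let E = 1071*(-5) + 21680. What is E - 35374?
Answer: -19049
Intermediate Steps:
E = 16325 (E = -5355 + 21680 = 16325)
E - 35374 = 16325 - 35374 = -19049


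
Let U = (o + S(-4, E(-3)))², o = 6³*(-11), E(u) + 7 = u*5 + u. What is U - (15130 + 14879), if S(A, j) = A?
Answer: 5634391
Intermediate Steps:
E(u) = -7 + 6*u (E(u) = -7 + (u*5 + u) = -7 + (5*u + u) = -7 + 6*u)
o = -2376 (o = 216*(-11) = -2376)
U = 5664400 (U = (-2376 - 4)² = (-2380)² = 5664400)
U - (15130 + 14879) = 5664400 - (15130 + 14879) = 5664400 - 1*30009 = 5664400 - 30009 = 5634391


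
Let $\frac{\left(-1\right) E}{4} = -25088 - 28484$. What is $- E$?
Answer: $-214288$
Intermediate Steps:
$E = 214288$ ($E = - 4 \left(-25088 - 28484\right) = \left(-4\right) \left(-53572\right) = 214288$)
$- E = \left(-1\right) 214288 = -214288$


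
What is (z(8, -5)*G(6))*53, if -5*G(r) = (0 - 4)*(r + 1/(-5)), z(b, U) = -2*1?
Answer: -12296/25 ≈ -491.84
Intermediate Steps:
z(b, U) = -2
G(r) = -4/25 + 4*r/5 (G(r) = -(0 - 4)*(r + 1/(-5))/5 = -(-4)*(r + 1*(-⅕))/5 = -(-4)*(r - ⅕)/5 = -(-4)*(-⅕ + r)/5 = -(⅘ - 4*r)/5 = -4/25 + 4*r/5)
(z(8, -5)*G(6))*53 = -2*(-4/25 + (⅘)*6)*53 = -2*(-4/25 + 24/5)*53 = -2*116/25*53 = -232/25*53 = -12296/25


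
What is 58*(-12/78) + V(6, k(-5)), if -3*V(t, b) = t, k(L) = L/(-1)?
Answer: -142/13 ≈ -10.923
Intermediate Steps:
k(L) = -L (k(L) = L*(-1) = -L)
V(t, b) = -t/3
58*(-12/78) + V(6, k(-5)) = 58*(-12/78) - ⅓*6 = 58*(-12*1/78) - 2 = 58*(-2/13) - 2 = -116/13 - 2 = -142/13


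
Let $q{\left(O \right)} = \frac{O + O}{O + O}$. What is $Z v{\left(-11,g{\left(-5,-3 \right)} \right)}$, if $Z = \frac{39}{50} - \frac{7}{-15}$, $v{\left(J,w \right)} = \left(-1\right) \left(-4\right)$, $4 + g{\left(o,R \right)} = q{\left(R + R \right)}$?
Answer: $\frac{374}{75} \approx 4.9867$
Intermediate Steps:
$q{\left(O \right)} = 1$ ($q{\left(O \right)} = \frac{2 O}{2 O} = 2 O \frac{1}{2 O} = 1$)
$g{\left(o,R \right)} = -3$ ($g{\left(o,R \right)} = -4 + 1 = -3$)
$v{\left(J,w \right)} = 4$
$Z = \frac{187}{150}$ ($Z = 39 \cdot \frac{1}{50} - - \frac{7}{15} = \frac{39}{50} + \frac{7}{15} = \frac{187}{150} \approx 1.2467$)
$Z v{\left(-11,g{\left(-5,-3 \right)} \right)} = \frac{187}{150} \cdot 4 = \frac{374}{75}$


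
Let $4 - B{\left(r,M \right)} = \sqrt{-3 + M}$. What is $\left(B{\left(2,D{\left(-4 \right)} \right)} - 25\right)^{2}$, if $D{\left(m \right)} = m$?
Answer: $\left(21 + i \sqrt{7}\right)^{2} \approx 434.0 + 111.12 i$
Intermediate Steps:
$B{\left(r,M \right)} = 4 - \sqrt{-3 + M}$
$\left(B{\left(2,D{\left(-4 \right)} \right)} - 25\right)^{2} = \left(\left(4 - \sqrt{-3 - 4}\right) - 25\right)^{2} = \left(\left(4 - \sqrt{-7}\right) - 25\right)^{2} = \left(\left(4 - i \sqrt{7}\right) - 25\right)^{2} = \left(-21 - i \sqrt{7}\right)^{2}$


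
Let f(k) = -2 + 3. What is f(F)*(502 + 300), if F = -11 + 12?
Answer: 802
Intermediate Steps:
F = 1
f(k) = 1
f(F)*(502 + 300) = 1*(502 + 300) = 1*802 = 802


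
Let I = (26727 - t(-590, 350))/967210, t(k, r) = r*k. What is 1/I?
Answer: 967210/233227 ≈ 4.1471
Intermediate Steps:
t(k, r) = k*r
I = 233227/967210 (I = (26727 - (-590)*350)/967210 = (26727 - 1*(-206500))*(1/967210) = (26727 + 206500)*(1/967210) = 233227*(1/967210) = 233227/967210 ≈ 0.24113)
1/I = 1/(233227/967210) = 967210/233227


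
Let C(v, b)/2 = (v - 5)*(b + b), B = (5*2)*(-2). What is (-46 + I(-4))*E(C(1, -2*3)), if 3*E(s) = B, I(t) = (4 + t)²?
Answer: 920/3 ≈ 306.67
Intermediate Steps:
B = -20 (B = 10*(-2) = -20)
C(v, b) = 4*b*(-5 + v) (C(v, b) = 2*((v - 5)*(b + b)) = 2*((-5 + v)*(2*b)) = 2*(2*b*(-5 + v)) = 4*b*(-5 + v))
E(s) = -20/3 (E(s) = (⅓)*(-20) = -20/3)
(-46 + I(-4))*E(C(1, -2*3)) = (-46 + (4 - 4)²)*(-20/3) = (-46 + 0²)*(-20/3) = (-46 + 0)*(-20/3) = -46*(-20/3) = 920/3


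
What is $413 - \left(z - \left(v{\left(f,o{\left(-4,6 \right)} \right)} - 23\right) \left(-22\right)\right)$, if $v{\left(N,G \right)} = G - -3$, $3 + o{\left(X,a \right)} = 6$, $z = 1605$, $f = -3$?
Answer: $-818$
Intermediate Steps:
$o{\left(X,a \right)} = 3$ ($o{\left(X,a \right)} = -3 + 6 = 3$)
$v{\left(N,G \right)} = 3 + G$ ($v{\left(N,G \right)} = G + 3 = 3 + G$)
$413 - \left(z - \left(v{\left(f,o{\left(-4,6 \right)} \right)} - 23\right) \left(-22\right)\right) = 413 - \left(1605 - \left(\left(3 + 3\right) - 23\right) \left(-22\right)\right) = 413 - \left(1605 - \left(6 - 23\right) \left(-22\right)\right) = 413 - 1231 = -818$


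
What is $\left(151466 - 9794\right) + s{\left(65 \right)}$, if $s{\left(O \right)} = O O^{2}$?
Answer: $416297$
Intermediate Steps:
$s{\left(O \right)} = O^{3}$
$\left(151466 - 9794\right) + s{\left(65 \right)} = \left(151466 - 9794\right) + 65^{3} = 141672 + 274625 = 416297$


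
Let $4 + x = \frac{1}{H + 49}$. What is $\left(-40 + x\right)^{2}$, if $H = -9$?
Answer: $\frac{3094081}{1600} \approx 1933.8$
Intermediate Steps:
$x = - \frac{159}{40}$ ($x = -4 + \frac{1}{-9 + 49} = -4 + \frac{1}{40} = - \frac{159}{40} \approx -3.975$)
$\left(-40 + x\right)^{2} = \left(-40 - \frac{159}{40}\right)^{2} = \left(- \frac{1759}{40}\right)^{2} = \frac{3094081}{1600}$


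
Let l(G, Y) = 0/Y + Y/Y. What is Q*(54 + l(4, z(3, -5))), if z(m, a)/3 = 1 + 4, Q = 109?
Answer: 5995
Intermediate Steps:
z(m, a) = 15 (z(m, a) = 3*(1 + 4) = 3*5 = 15)
l(G, Y) = 1 (l(G, Y) = 0 + 1 = 1)
Q*(54 + l(4, z(3, -5))) = 109*(54 + 1) = 109*55 = 5995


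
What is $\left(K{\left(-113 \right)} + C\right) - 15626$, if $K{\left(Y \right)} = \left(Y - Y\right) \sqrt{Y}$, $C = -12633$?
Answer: $-28259$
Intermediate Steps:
$K{\left(Y \right)} = 0$ ($K{\left(Y \right)} = 0 \sqrt{Y} = 0$)
$\left(K{\left(-113 \right)} + C\right) - 15626 = \left(0 - 12633\right) - 15626 = -12633 - 15626 = -28259$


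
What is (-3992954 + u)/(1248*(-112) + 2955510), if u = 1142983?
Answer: -2849971/2815734 ≈ -1.0122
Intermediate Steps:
(-3992954 + u)/(1248*(-112) + 2955510) = (-3992954 + 1142983)/(1248*(-112) + 2955510) = -2849971/(-139776 + 2955510) = -2849971/2815734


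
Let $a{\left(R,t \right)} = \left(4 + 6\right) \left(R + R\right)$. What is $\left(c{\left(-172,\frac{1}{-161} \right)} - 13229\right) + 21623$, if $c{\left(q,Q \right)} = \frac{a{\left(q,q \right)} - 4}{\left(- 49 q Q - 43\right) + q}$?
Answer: $\frac{51693918}{6149} \approx 8406.9$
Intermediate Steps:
$a{\left(R,t \right)} = 20 R$ ($a{\left(R,t \right)} = 10 \cdot 2 R = 20 R$)
$c{\left(q,Q \right)} = \frac{-4 + 20 q}{-43 + q - 49 Q q}$ ($c{\left(q,Q \right)} = \frac{20 q - 4}{\left(- 49 q Q - 43\right) + q} = \frac{-4 + 20 q}{\left(- 49 Q q - 43\right) + q} = \frac{-4 + 20 q}{\left(-43 - 49 Q q\right) + q} = \frac{-4 + 20 q}{-43 + q - 49 Q q}$)
$\left(c{\left(-172,\frac{1}{-161} \right)} - 13229\right) + 21623 = \left(\frac{4 \left(1 - -860\right)}{43 - -172 + 49 \frac{1}{-161} \left(-172\right)} - 13229\right) + 21623 = \left(\frac{4 \left(1 + 860\right)}{43 + 172 + 49 \left(- \frac{1}{161}\right) \left(-172\right)} - 13229\right) + 21623 = \left(4 \frac{1}{43 + 172 + \frac{1204}{23}} \cdot 861 - 13229\right) + 21623 = \left(4 \frac{1}{\frac{6149}{23}} \cdot 861 - 13229\right) + 21623 = \left(4 \cdot \frac{23}{6149} \cdot 861 - 13229\right) + 21623 = \left(\frac{79212}{6149} - 13229\right) + 21623 = - \frac{81265909}{6149} + 21623 = \frac{51693918}{6149}$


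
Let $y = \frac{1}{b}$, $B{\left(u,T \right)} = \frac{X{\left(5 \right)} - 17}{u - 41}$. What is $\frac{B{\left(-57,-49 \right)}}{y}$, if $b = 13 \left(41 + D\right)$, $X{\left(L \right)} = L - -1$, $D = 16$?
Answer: $\frac{8151}{98} \approx 83.173$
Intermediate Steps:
$X{\left(L \right)} = 1 + L$ ($X{\left(L \right)} = L + 1 = 1 + L$)
$B{\left(u,T \right)} = - \frac{11}{-41 + u}$ ($B{\left(u,T \right)} = \frac{\left(1 + 5\right) - 17}{u - 41} = \frac{6 - 17}{-41 + u} = - \frac{11}{-41 + u}$)
$b = 741$ ($b = 13 \left(41 + 16\right) = 13 \cdot 57 = 741$)
$y = \frac{1}{741} \approx 0.0013495$
$\frac{B{\left(-57,-49 \right)}}{y} = - \frac{11}{-41 - 57} \frac{1}{\frac{1}{741}} = - \frac{11}{-98} \cdot 741 = \left(-11\right) \left(- \frac{1}{98}\right) 741 = \frac{11}{98} \cdot 741 = \frac{8151}{98}$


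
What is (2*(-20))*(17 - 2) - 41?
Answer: -641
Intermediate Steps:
(2*(-20))*(17 - 2) - 41 = -40*15 - 41 = -600 - 41 = -641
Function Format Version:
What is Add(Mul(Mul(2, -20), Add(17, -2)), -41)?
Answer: -641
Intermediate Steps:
Add(Mul(Mul(2, -20), Add(17, -2)), -41) = Add(Mul(-40, 15), -41) = Add(-600, -41) = -641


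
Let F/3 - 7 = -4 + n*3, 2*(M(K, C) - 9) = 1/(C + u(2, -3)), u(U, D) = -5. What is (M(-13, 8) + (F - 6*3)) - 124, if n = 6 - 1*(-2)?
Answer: -311/6 ≈ -51.833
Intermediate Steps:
n = 8 (n = 6 + 2 = 8)
M(K, C) = 9 + 1/(2*(-5 + C)) (M(K, C) = 9 + 1/(2*(C - 5)) = 9 + 1/(2*(-5 + C)))
F = 81 (F = 21 + 3*(-4 + 8*3) = 21 + 3*(-4 + 24) = 21 + 3*20 = 21 + 60 = 81)
(M(-13, 8) + (F - 6*3)) - 124 = ((-89 + 18*8)/(2*(-5 + 8)) + (81 - 6*3)) - 124 = ((½)*(-89 + 144)/3 + (81 - 18)) - 124 = ((½)*(⅓)*55 + 63) - 124 = (55/6 + 63) - 124 = 433/6 - 124 = -311/6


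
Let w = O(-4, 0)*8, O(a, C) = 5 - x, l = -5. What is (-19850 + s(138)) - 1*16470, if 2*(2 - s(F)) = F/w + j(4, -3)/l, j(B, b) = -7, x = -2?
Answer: -10169581/280 ≈ -36320.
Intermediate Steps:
O(a, C) = 7 (O(a, C) = 5 - 1*(-2) = 5 + 2 = 7)
w = 56 (w = 7*8 = 56)
s(F) = 13/10 - F/112 (s(F) = 2 - (F/56 - 7/(-5))/2 = 2 - (F*(1/56) - 7*(-⅕))/2 = 2 - (F/56 + 7/5)/2 = 2 - (7/5 + F/56)/2 = 2 + (-7/10 - F/112) = 13/10 - F/112)
(-19850 + s(138)) - 1*16470 = (-19850 + (13/10 - 1/112*138)) - 1*16470 = (-19850 + (13/10 - 69/56)) - 16470 = (-19850 + 19/280) - 16470 = -5557981/280 - 16470 = -10169581/280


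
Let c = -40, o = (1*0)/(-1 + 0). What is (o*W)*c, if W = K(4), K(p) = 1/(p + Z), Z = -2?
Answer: 0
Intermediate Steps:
o = 0 (o = 0/(-1) = 0*(-1) = 0)
K(p) = 1/(-2 + p) (K(p) = 1/(p - 2) = 1/(-2 + p))
W = ½ (W = 1/(-2 + 4) = 1/2 = ½ ≈ 0.50000)
(o*W)*c = (0*(½))*(-40) = 0*(-40) = 0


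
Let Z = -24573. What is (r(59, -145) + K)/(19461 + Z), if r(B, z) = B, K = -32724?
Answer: 32665/5112 ≈ 6.3899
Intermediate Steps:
(r(59, -145) + K)/(19461 + Z) = (59 - 32724)/(19461 - 24573) = -32665/(-5112) = -32665*(-1/5112) = 32665/5112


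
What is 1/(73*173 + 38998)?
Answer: 1/51627 ≈ 1.9370e-5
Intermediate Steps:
1/(73*173 + 38998) = 1/(12629 + 38998) = 1/51627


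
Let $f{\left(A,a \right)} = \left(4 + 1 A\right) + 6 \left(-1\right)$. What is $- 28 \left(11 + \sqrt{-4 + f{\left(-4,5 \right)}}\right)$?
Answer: $-308 - 28 i \sqrt{10} \approx -308.0 - 88.544 i$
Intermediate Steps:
$f{\left(A,a \right)} = -2 + A$ ($f{\left(A,a \right)} = \left(4 + A\right) - 6 = -2 + A$)
$- 28 \left(11 + \sqrt{-4 + f{\left(-4,5 \right)}}\right) = - 28 \left(11 + \sqrt{-4 - 6}\right) = - 28 \left(11 + \sqrt{-10}\right) = - 28 \left(11 + i \sqrt{10}\right) = -308 - 28 i \sqrt{10}$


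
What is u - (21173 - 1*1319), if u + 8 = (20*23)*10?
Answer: -15262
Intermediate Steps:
u = 4592 (u = -8 + (20*23)*10 = -8 + 460*10 = -8 + 4600 = 4592)
u - (21173 - 1*1319) = 4592 - (21173 - 1*1319) = 4592 - (21173 - 1319) = 4592 - 1*19854 = 4592 - 19854 = -15262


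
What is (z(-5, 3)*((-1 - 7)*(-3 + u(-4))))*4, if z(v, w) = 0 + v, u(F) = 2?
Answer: -160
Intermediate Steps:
z(v, w) = v
(z(-5, 3)*((-1 - 7)*(-3 + u(-4))))*4 = -5*(-1 - 7)*(-3 + 2)*4 = -(-40)*(-1)*4 = -5*8*4 = -40*4 = -160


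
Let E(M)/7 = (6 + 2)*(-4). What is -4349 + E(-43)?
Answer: -4573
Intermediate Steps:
E(M) = -224 (E(M) = 7*((6 + 2)*(-4)) = 7*(8*(-4)) = 7*(-32) = -224)
-4349 + E(-43) = -4349 - 224 = -4573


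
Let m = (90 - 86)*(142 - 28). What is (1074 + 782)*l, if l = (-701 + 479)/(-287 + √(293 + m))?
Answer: 4223328/2915 + 103008*√749/20405 ≈ 1587.0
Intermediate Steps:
m = 456 (m = 4*114 = 456)
l = -222/(-287 + √749) (l = (-701 + 479)/(-287 + √(293 + 456)) = -222/(-287 + √749) ≈ 0.85506)
(1074 + 782)*l = (1074 + 782)*(4551/5830 + 111*√749/40810) = 1856*(4551/5830 + 111*√749/40810) = 4223328/2915 + 103008*√749/20405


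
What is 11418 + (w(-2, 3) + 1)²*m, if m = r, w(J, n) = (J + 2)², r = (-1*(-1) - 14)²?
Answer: 11587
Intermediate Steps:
r = 169 (r = (1 - 14)² = (-13)² = 169)
w(J, n) = (2 + J)²
m = 169
11418 + (w(-2, 3) + 1)²*m = 11418 + ((2 - 2)² + 1)²*169 = 11418 + (0² + 1)²*169 = 11418 + (0 + 1)²*169 = 11418 + 1²*169 = 11418 + 1*169 = 11418 + 169 = 11587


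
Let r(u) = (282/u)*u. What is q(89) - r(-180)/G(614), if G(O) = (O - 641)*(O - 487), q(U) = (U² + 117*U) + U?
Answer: 21057583/1143 ≈ 18423.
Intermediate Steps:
r(u) = 282
q(U) = U² + 118*U
G(O) = (-641 + O)*(-487 + O)
q(89) - r(-180)/G(614) = 89*(118 + 89) - 282/(312167 + 614² - 1128*614) = 89*207 - 282/(312167 + 376996 - 692592) = 18423 - 282/(-3429) = 18423 - 282*(-1)/3429 = 18423 - 1*(-94/1143) = 18423 + 94/1143 = 21057583/1143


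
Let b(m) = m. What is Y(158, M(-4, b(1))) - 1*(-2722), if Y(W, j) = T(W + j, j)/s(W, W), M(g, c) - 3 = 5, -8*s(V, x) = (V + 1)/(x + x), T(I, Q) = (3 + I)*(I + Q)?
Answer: -24635190/53 ≈ -4.6482e+5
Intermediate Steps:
s(V, x) = -(1 + V)/(16*x) (s(V, x) = -(V + 1)/(8*(x + x)) = -(1 + V)/(8*(2*x)) = -(1 + V)*1/(2*x)/8 = -(1 + V)/(16*x))
M(g, c) = 8 (M(g, c) = 3 + 5 = 8)
Y(W, j) = 16*W*((W + j)**2 + 3*W + 6*j + j*(W + j))/(-1 - W) (Y(W, j) = ((W + j)**2 + 3*(W + j) + 3*j + (W + j)*j)/(((-1 - W)/(16*W))) = ((W + j)**2 + (3*W + 3*j) + 3*j + j*(W + j))*(16*W/(-1 - W)) = ((W + j)**2 + 3*W + 6*j + j*(W + j))*(16*W/(-1 - W)) = 16*W*((W + j)**2 + 3*W + 6*j + j*(W + j))/(-1 - W))
Y(158, M(-4, b(1))) - 1*(-2722) = -16*158*((158 + 8)**2 + 3*158 + 6*8 + 8*(158 + 8))/(1 + 158) - 1*(-2722) = -16*158*(166**2 + 474 + 48 + 8*166)/159 + 2722 = -16*158*1/159*(27556 + 474 + 48 + 1328) + 2722 = -16*158*1/159*29406 + 2722 = -24779456/53 + 2722 = -24635190/53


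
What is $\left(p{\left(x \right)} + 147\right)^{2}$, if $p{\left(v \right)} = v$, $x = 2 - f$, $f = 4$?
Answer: $21025$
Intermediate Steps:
$x = -2$ ($x = 2 - 4 = -2$)
$\left(p{\left(x \right)} + 147\right)^{2} = \left(-2 + 147\right)^{2} = 145^{2} = 21025$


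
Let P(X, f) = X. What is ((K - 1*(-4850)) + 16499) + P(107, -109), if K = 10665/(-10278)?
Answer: 24501567/1142 ≈ 21455.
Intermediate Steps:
K = -1185/1142 (K = 10665*(-1/10278) = -1185/1142 ≈ -1.0377)
((K - 1*(-4850)) + 16499) + P(107, -109) = ((-1185/1142 - 1*(-4850)) + 16499) + 107 = ((-1185/1142 + 4850) + 16499) + 107 = (5537515/1142 + 16499) + 107 = 24379373/1142 + 107 = 24501567/1142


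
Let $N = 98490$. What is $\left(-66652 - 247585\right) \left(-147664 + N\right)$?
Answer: $15452290238$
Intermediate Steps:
$\left(-66652 - 247585\right) \left(-147664 + N\right) = \left(-66652 - 247585\right) \left(-147664 + 98490\right) = \left(-314237\right) \left(-49174\right) = 15452290238$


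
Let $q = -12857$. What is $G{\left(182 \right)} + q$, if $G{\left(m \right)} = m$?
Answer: $-12675$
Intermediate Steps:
$G{\left(182 \right)} + q = 182 - 12857 = -12675$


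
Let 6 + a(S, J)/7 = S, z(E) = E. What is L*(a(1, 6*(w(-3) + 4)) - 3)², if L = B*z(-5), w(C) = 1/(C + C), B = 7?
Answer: -50540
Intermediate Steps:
w(C) = 1/(2*C)
a(S, J) = -42 + 7*S
L = -35 (L = 7*(-5) = -35)
L*(a(1, 6*(w(-3) + 4)) - 3)² = -35*((-42 + 7*1) - 3)² = -35*((-42 + 7) - 3)² = -35*(-35 - 3)² = -35*(-38)² = -35*1444 = -50540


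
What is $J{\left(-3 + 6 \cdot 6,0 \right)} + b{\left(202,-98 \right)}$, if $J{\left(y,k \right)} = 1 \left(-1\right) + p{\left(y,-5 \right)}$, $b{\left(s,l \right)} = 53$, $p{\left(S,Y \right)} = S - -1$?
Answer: $86$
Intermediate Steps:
$p{\left(S,Y \right)} = 1 + S$ ($p{\left(S,Y \right)} = S + 1 = 1 + S$)
$J{\left(y,k \right)} = y$ ($J{\left(y,k \right)} = 1 \left(-1\right) + \left(1 + y\right) = -1 + \left(1 + y\right) = y$)
$J{\left(-3 + 6 \cdot 6,0 \right)} + b{\left(202,-98 \right)} = \left(-3 + 6 \cdot 6\right) + 53 = \left(-3 + 36\right) + 53 = 33 + 53 = 86$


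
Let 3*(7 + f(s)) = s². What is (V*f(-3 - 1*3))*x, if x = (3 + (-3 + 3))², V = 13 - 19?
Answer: -270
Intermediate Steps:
V = -6
x = 9 (x = (3 + 0)² = 3² = 9)
f(s) = -7 + s²/3
(V*f(-3 - 1*3))*x = -6*(-7 + (-3 - 1*3)²/3)*9 = -6*(-7 + (-3 - 3)²/3)*9 = -6*(-7 + (⅓)*(-6)²)*9 = -6*(-7 + (⅓)*36)*9 = -6*(-7 + 12)*9 = -6*5*9 = -30*9 = -270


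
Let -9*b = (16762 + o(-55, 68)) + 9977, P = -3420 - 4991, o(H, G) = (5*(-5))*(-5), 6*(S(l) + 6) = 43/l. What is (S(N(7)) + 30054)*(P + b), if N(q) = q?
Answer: -129440557217/378 ≈ -3.4244e+8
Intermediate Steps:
S(l) = -6 + 43/(6*l) (S(l) = -6 + (43/l)/6 = -6 + 43/(6*l))
o(H, G) = 125 (o(H, G) = -25*(-5) = 125)
P = -8411
b = -26864/9 (b = -((16762 + 125) + 9977)/9 = -(16887 + 9977)/9 = -1/9*26864 = -26864/9 ≈ -2984.9)
(S(N(7)) + 30054)*(P + b) = ((-6 + (43/6)/7) + 30054)*(-8411 - 26864/9) = ((-6 + (43/6)*(1/7)) + 30054)*(-102563/9) = ((-6 + 43/42) + 30054)*(-102563/9) = (-209/42 + 30054)*(-102563/9) = (1262059/42)*(-102563/9) = -129440557217/378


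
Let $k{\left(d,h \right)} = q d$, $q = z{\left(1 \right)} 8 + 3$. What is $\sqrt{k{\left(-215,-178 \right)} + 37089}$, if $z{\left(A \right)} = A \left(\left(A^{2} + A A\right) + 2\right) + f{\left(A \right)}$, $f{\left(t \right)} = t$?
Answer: $2 \sqrt{6961} \approx 166.87$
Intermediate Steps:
$z{\left(A \right)} = A + A \left(2 + 2 A^{2}\right)$ ($z{\left(A \right)} = A \left(\left(A^{2} + A A\right) + 2\right) + A = A \left(\left(A^{2} + A^{2}\right) + 2\right) + A = A \left(2 A^{2} + 2\right) + A = A \left(2 + 2 A^{2}\right) + A = A + A \left(2 + 2 A^{2}\right)$)
$q = 43$ ($q = 1 \left(3 + 2 \cdot 1^{2}\right) 8 + 3 = 1 \left(3 + 2 \cdot 1\right) 8 + 3 = 1 \left(3 + 2\right) 8 + 3 = 1 \cdot 5 \cdot 8 + 3 = 5 \cdot 8 + 3 = 40 + 3 = 43$)
$k{\left(d,h \right)} = 43 d$
$\sqrt{k{\left(-215,-178 \right)} + 37089} = \sqrt{43 \left(-215\right) + 37089} = \sqrt{-9245 + 37089} = \sqrt{27844} = 2 \sqrt{6961}$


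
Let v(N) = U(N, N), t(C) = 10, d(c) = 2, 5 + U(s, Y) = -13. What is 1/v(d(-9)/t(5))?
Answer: -1/18 ≈ -0.055556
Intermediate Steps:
U(s, Y) = -18 (U(s, Y) = -5 - 13 = -18)
v(N) = -18
1/v(d(-9)/t(5)) = 1/(-18) = -1/18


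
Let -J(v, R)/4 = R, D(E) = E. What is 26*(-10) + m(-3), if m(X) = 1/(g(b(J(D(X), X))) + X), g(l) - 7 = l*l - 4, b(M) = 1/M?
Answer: -116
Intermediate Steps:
J(v, R) = -4*R
g(l) = 3 + l**2 (g(l) = 7 + (l*l - 4) = 7 + (l**2 - 4) = 7 + (-4 + l**2) = 3 + l**2)
m(X) = 1/(3 + X + 1/(16*X**2)) (m(X) = 1/((3 + (1/(-4*X))**2) + X) = 1/((3 + (-1/(4*X))**2) + X) = 1/((3 + 1/(16*X**2)) + X) = 1/(3 + X + 1/(16*X**2)))
26*(-10) + m(-3) = 26*(-10) + 16*(-3)**2/(1 + 16*(-3)**3 + 48*(-3)**2) = -260 + 16*9/(1 + 16*(-27) + 48*9) = -260 + 16*9/(1 - 432 + 432) = -260 + 16*9/1 = -260 + 16*9*1 = -260 + 144 = -116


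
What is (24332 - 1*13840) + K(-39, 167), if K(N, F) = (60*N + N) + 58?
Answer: 8171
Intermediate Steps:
K(N, F) = 58 + 61*N (K(N, F) = 61*N + 58 = 58 + 61*N)
(24332 - 1*13840) + K(-39, 167) = (24332 - 1*13840) + (58 + 61*(-39)) = (24332 - 13840) + (58 - 2379) = 10492 - 2321 = 8171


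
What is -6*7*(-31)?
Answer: 1302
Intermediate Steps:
-6*7*(-31) = -42*(-31) = 1302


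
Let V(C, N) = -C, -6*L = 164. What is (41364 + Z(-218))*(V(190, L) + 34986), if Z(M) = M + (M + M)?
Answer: 1416545160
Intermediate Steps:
Z(M) = 3*M (Z(M) = M + 2*M = 3*M)
L = -82/3 (L = -1/6*164 = -82/3 ≈ -27.333)
(41364 + Z(-218))*(V(190, L) + 34986) = (41364 + 3*(-218))*(-1*190 + 34986) = (41364 - 654)*(-190 + 34986) = 40710*34796 = 1416545160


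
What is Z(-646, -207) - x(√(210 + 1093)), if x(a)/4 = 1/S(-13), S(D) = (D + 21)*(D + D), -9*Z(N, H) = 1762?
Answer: -91615/468 ≈ -195.76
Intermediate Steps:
Z(N, H) = -1762/9 (Z(N, H) = -⅑*1762 = -1762/9)
S(D) = 2*D*(21 + D) (S(D) = (21 + D)*(2*D) = 2*D*(21 + D))
x(a) = -1/52 (x(a) = 4/((2*(-13)*(21 - 13))) = 4/((2*(-13)*8)) = 4/(-208) = 4*(-1/208) = -1/52)
Z(-646, -207) - x(√(210 + 1093)) = -1762/9 - 1*(-1/52) = -1762/9 + 1/52 = -91615/468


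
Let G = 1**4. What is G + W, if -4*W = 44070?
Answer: -22033/2 ≈ -11017.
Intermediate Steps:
G = 1
W = -22035/2 (W = -1/4*44070 = -22035/2 ≈ -11018.)
G + W = 1 - 22035/2 = -22033/2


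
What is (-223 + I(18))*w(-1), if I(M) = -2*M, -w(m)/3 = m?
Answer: -777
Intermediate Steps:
w(m) = -3*m
(-223 + I(18))*w(-1) = (-223 - 2*18)*(-3*(-1)) = (-223 - 36)*3 = -259*3 = -777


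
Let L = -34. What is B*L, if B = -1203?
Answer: 40902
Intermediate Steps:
B*L = -1203*(-34) = 40902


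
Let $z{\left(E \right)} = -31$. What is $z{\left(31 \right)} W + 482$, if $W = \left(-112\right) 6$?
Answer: $21314$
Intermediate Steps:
$W = -672$
$z{\left(31 \right)} W + 482 = \left(-31\right) \left(-672\right) + 482 = 20832 + 482 = 21314$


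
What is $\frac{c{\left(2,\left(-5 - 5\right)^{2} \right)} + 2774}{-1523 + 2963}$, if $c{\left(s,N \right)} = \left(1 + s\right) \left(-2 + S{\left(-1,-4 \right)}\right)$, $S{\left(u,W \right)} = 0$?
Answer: $\frac{173}{90} \approx 1.9222$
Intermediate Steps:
$c{\left(s,N \right)} = -2 - 2 s$ ($c{\left(s,N \right)} = \left(1 + s\right) \left(-2 + 0\right) = \left(1 + s\right) \left(-2\right) = -2 - 2 s$)
$\frac{c{\left(2,\left(-5 - 5\right)^{2} \right)} + 2774}{-1523 + 2963} = \frac{\left(-2 - 4\right) + 2774}{-1523 + 2963} = \frac{\left(-2 - 4\right) + 2774}{1440} = \left(-6 + 2774\right) \frac{1}{1440} = 2768 \cdot \frac{1}{1440} = \frac{173}{90}$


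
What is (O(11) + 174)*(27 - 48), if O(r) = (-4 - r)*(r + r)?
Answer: 3276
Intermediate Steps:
O(r) = 2*r*(-4 - r) (O(r) = (-4 - r)*(2*r) = 2*r*(-4 - r))
(O(11) + 174)*(27 - 48) = (-2*11*(4 + 11) + 174)*(27 - 48) = (-2*11*15 + 174)*(-21) = (-330 + 174)*(-21) = -156*(-21) = 3276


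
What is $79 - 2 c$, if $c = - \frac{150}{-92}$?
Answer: $\frac{1742}{23} \approx 75.739$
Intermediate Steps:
$c = \frac{75}{46}$ ($c = \left(-150\right) \left(- \frac{1}{92}\right) = \frac{75}{46} \approx 1.6304$)
$79 - 2 c = 79 - \frac{75}{23} = \frac{1742}{23}$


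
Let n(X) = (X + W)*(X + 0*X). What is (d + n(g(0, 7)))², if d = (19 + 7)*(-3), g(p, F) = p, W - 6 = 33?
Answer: 6084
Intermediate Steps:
W = 39 (W = 6 + 33 = 39)
n(X) = X*(39 + X) (n(X) = (X + 39)*(X + 0*X) = (39 + X)*(X + 0) = (39 + X)*X = X*(39 + X))
d = -78 (d = 26*(-3) = -78)
(d + n(g(0, 7)))² = (-78 + 0*(39 + 0))² = (-78 + 0*39)² = (-78 + 0)² = (-78)² = 6084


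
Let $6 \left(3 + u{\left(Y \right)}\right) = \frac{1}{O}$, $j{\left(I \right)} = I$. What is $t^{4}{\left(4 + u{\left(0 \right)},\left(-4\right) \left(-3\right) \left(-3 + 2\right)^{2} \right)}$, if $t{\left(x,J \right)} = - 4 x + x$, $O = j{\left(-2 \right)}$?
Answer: $\frac{14641}{256} \approx 57.191$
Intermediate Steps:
$O = -2$
$u{\left(Y \right)} = - \frac{37}{12}$ ($u{\left(Y \right)} = -3 + \frac{1}{6 \left(-2\right)} = -3 + \frac{1}{6} \left(- \frac{1}{2}\right) = -3 - \frac{1}{12} = - \frac{37}{12}$)
$t{\left(x,J \right)} = - 3 x$
$t^{4}{\left(4 + u{\left(0 \right)},\left(-4\right) \left(-3\right) \left(-3 + 2\right)^{2} \right)} = \left(- 3 \left(4 - \frac{37}{12}\right)\right)^{4} = \left(\left(-3\right) \frac{11}{12}\right)^{4} = \left(- \frac{11}{4}\right)^{4} = \frac{14641}{256}$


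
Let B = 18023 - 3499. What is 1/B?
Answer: 1/14524 ≈ 6.8852e-5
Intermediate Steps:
B = 14524
1/B = 1/14524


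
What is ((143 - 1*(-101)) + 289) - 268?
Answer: 265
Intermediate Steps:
((143 - 1*(-101)) + 289) - 268 = ((143 + 101) + 289) - 268 = (244 + 289) - 268 = 533 - 268 = 265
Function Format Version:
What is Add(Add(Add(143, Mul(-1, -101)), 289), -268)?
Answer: 265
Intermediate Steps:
Add(Add(Add(143, Mul(-1, -101)), 289), -268) = Add(Add(Add(143, 101), 289), -268) = Add(Add(244, 289), -268) = Add(533, -268) = 265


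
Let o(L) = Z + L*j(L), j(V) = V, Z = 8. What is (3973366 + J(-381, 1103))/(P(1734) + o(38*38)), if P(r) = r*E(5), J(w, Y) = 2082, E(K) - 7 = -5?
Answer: 993862/522153 ≈ 1.9034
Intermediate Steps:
E(K) = 2 (E(K) = 7 - 5 = 2)
P(r) = 2*r (P(r) = r*2 = 2*r)
o(L) = 8 + L² (o(L) = 8 + L*L = 8 + L²)
(3973366 + J(-381, 1103))/(P(1734) + o(38*38)) = (3973366 + 2082)/(2*1734 + (8 + (38*38)²)) = 3975448/(3468 + (8 + 1444²)) = 3975448/(3468 + (8 + 2085136)) = 3975448/(3468 + 2085144) = 3975448/2088612 = 3975448*(1/2088612) = 993862/522153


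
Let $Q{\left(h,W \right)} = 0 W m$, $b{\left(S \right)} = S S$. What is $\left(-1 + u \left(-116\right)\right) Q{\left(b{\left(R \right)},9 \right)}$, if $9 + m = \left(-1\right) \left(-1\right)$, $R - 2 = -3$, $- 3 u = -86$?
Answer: $0$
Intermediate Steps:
$u = \frac{86}{3}$ ($u = \left(- \frac{1}{3}\right) \left(-86\right) = \frac{86}{3} \approx 28.667$)
$R = -1$ ($R = 2 - 3 = -1$)
$b{\left(S \right)} = S^{2}$
$m = -8$ ($m = -9 - -1 = -9 + 1 = -8$)
$Q{\left(h,W \right)} = 0$ ($Q{\left(h,W \right)} = 0 W \left(-8\right) = 0 \left(-8\right) = 0$)
$\left(-1 + u \left(-116\right)\right) Q{\left(b{\left(R \right)},9 \right)} = \left(-1 + \frac{86}{3} \left(-116\right)\right) 0 = \left(-1 - \frac{9976}{3}\right) 0 = \left(- \frac{9979}{3}\right) 0 = 0$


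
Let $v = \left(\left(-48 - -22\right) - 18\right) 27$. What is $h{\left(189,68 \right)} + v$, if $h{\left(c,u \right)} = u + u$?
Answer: $-1052$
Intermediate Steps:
$h{\left(c,u \right)} = 2 u$
$v = -1188$ ($v = \left(\left(-48 + 22\right) - 18\right) 27 = \left(-26 - 18\right) 27 = \left(-44\right) 27 = -1188$)
$h{\left(189,68 \right)} + v = 2 \cdot 68 - 1188 = 136 - 1188 = -1052$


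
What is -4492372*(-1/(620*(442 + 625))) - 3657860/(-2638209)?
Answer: 3567909236537/436320195465 ≈ 8.1773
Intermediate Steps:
-4492372*(-1/(620*(442 + 625))) - 3657860/(-2638209) = -4492372/(1067*(-620)) - 3657860*(-1/2638209) = -4492372/(-661540) + 3657860/2638209 = -4492372*(-1/661540) + 3657860/2638209 = 1123093/165385 + 3657860/2638209 = 3567909236537/436320195465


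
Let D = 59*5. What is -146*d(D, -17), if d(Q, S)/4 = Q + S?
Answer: -162352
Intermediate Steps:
D = 295
d(Q, S) = 4*Q + 4*S (d(Q, S) = 4*(Q + S) = 4*Q + 4*S)
-146*d(D, -17) = -146*(4*295 + 4*(-17)) = -146*(1180 - 68) = -146*1112 = -162352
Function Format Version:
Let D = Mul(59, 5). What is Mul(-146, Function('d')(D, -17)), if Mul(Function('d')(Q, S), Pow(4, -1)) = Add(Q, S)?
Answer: -162352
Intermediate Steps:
D = 295
Function('d')(Q, S) = Add(Mul(4, Q), Mul(4, S)) (Function('d')(Q, S) = Mul(4, Add(Q, S)) = Add(Mul(4, Q), Mul(4, S)))
Mul(-146, Function('d')(D, -17)) = Mul(-146, Add(Mul(4, 295), Mul(4, -17))) = Mul(-146, Add(1180, -68)) = Mul(-146, 1112) = -162352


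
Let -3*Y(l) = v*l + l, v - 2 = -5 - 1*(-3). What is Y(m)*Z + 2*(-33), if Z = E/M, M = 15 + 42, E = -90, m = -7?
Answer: -1324/19 ≈ -69.684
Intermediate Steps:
v = 0 (v = 2 + (-5 - 1*(-3)) = 2 + (-5 + 3) = 2 - 2 = 0)
M = 57
Y(l) = -l/3 (Y(l) = -(0*l + l)/3 = -(0 + l)/3 = -l/3)
Z = -30/19 (Z = -90/57 = -90*1/57 = -30/19 ≈ -1.5789)
Y(m)*Z + 2*(-33) = -1/3*(-7)*(-30/19) + 2*(-33) = (7/3)*(-30/19) - 66 = -70/19 - 66 = -1324/19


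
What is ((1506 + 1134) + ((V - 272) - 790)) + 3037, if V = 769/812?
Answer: 3748149/812 ≈ 4615.9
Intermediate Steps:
V = 769/812 (V = 769*(1/812) = 769/812 ≈ 0.94704)
((1506 + 1134) + ((V - 272) - 790)) + 3037 = ((1506 + 1134) + ((769/812 - 272) - 790)) + 3037 = (2640 + (-220095/812 - 790)) + 3037 = (2640 - 861575/812) + 3037 = 1282105/812 + 3037 = 3748149/812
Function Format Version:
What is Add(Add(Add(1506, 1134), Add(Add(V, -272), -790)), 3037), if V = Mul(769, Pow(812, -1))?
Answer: Rational(3748149, 812) ≈ 4615.9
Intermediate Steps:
V = Rational(769, 812) (V = Mul(769, Rational(1, 812)) = Rational(769, 812) ≈ 0.94704)
Add(Add(Add(1506, 1134), Add(Add(V, -272), -790)), 3037) = Add(Add(Add(1506, 1134), Add(Add(Rational(769, 812), -272), -790)), 3037) = Add(Add(2640, Add(Rational(-220095, 812), -790)), 3037) = Add(Add(2640, Rational(-861575, 812)), 3037) = Add(Rational(1282105, 812), 3037) = Rational(3748149, 812)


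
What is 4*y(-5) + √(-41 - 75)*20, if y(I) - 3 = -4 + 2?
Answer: 4 + 40*I*√29 ≈ 4.0 + 215.41*I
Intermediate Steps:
y(I) = 1 (y(I) = 3 + (-4 + 2) = 3 - 2 = 1)
4*y(-5) + √(-41 - 75)*20 = 4*1 + √(-41 - 75)*20 = 4 + √(-116)*20 = 4 + (2*I*√29)*20 = 4 + 40*I*√29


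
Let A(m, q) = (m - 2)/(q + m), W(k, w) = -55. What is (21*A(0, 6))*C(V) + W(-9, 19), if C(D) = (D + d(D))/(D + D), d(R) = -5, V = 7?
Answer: -56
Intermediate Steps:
A(m, q) = (-2 + m)/(m + q)
C(D) = (-5 + D)/(2*D) (C(D) = (D - 5)/(D + D) = (-5 + D)/((2*D)) = (-5 + D)*(1/(2*D)) = (-5 + D)/(2*D))
(21*A(0, 6))*C(V) + W(-9, 19) = (21*((-2 + 0)/(0 + 6)))*((½)*(-5 + 7)/7) - 55 = (21*(-2/6))*((½)*(⅐)*2) - 55 = (21*((⅙)*(-2)))*(⅐) - 55 = (21*(-⅓))*(⅐) - 55 = -7*⅐ - 55 = -1 - 55 = -56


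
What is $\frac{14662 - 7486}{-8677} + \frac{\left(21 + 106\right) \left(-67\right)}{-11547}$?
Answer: $- \frac{9028679}{100193319} \approx -0.090113$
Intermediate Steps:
$\frac{14662 - 7486}{-8677} + \frac{\left(21 + 106\right) \left(-67\right)}{-11547} = \left(14662 - 7486\right) \left(- \frac{1}{8677}\right) + 127 \left(-67\right) \left(- \frac{1}{11547}\right) = 7176 \left(- \frac{1}{8677}\right) - - \frac{8509}{11547} = - \frac{7176}{8677} + \frac{8509}{11547} = - \frac{9028679}{100193319}$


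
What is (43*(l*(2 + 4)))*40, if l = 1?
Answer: 10320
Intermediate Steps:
(43*(l*(2 + 4)))*40 = (43*(1*(2 + 4)))*40 = (43*(1*6))*40 = (43*6)*40 = 258*40 = 10320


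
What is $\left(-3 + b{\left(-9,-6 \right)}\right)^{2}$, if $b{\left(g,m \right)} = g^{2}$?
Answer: $6084$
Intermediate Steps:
$\left(-3 + b{\left(-9,-6 \right)}\right)^{2} = \left(-3 + \left(-9\right)^{2}\right)^{2} = \left(-3 + 81\right)^{2} = 78^{2} = 6084$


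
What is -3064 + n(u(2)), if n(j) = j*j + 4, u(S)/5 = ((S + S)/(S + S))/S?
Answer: -12215/4 ≈ -3053.8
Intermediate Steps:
u(S) = 5/S (u(S) = 5*(((S + S)/(S + S))/S) = 5*(((2*S)/((2*S)))/S) = 5*(((2*S)*(1/(2*S)))/S) = 5*(1/S) = 5/S)
n(j) = 4 + j² (n(j) = j² + 4 = 4 + j²)
-3064 + n(u(2)) = -3064 + (4 + (5/2)²) = -3064 + (4 + 25/4) = -3064 + 41/4 = -12215/4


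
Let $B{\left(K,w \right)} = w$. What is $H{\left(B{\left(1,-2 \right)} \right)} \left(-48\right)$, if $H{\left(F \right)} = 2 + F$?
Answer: $0$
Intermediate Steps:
$H{\left(B{\left(1,-2 \right)} \right)} \left(-48\right) = \left(2 - 2\right) \left(-48\right) = 0 \left(-48\right) = 0$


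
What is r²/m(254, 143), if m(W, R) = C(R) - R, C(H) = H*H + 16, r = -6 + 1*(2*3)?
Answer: 0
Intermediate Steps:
r = 0 (r = -6 + 1*6 = -6 + 6 = 0)
C(H) = 16 + H² (C(H) = H² + 16 = 16 + H²)
m(W, R) = 16 + R² - R (m(W, R) = (16 + R²) - R = 16 + R² - R)
r²/m(254, 143) = 0²/(16 + 143² - 1*143) = 0/(16 + 20449 - 143) = 0/20322 = 0*(1/20322) = 0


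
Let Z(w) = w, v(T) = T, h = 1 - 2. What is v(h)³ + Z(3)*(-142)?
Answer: -427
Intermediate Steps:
h = -1
v(h)³ + Z(3)*(-142) = (-1)³ + 3*(-142) = -1 - 426 = -427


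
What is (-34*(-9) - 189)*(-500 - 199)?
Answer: -81783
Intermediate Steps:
(-34*(-9) - 189)*(-500 - 199) = (306 - 189)*(-699) = 117*(-699) = -81783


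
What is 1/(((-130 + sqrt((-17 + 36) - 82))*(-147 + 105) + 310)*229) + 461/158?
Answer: 881607791467/302156171456 + 63*I*sqrt(7)/3824761664 ≈ 2.9177 + 4.358e-8*I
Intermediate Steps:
1/(((-130 + sqrt((-17 + 36) - 82))*(-147 + 105) + 310)*229) + 461/158 = (1/229)/((-130 + sqrt(19 - 82))*(-42) + 310) + 461*(1/158) = (1/229)/((-130 + sqrt(-63))*(-42) + 310) + 461/158 = (1/229)/((-130 + 3*I*sqrt(7))*(-42) + 310) + 461/158 = (1/229)/((5460 - 126*I*sqrt(7)) + 310) + 461/158 = (1/229)/(5770 - 126*I*sqrt(7)) + 461/158 = 1/(229*(5770 - 126*I*sqrt(7))) + 461/158 = 461/158 + 1/(229*(5770 - 126*I*sqrt(7)))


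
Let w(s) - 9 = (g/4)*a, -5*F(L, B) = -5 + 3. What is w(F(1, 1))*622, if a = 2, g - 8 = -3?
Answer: 7153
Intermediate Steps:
F(L, B) = ⅖ (F(L, B) = -(-5 + 3)/5 = -⅕*(-2) = ⅖)
g = 5 (g = 8 - 3 = 5)
w(s) = 23/2 (w(s) = 9 + (5/4)*2 = 9 + 5/2 = 23/2)
w(F(1, 1))*622 = (23/2)*622 = 7153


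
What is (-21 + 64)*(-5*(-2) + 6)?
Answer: 688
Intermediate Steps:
(-21 + 64)*(-5*(-2) + 6) = 43*(10 + 6) = 43*16 = 688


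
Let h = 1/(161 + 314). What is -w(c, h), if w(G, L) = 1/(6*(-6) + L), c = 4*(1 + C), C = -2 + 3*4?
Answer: 475/17099 ≈ 0.027779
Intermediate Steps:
C = 10 (C = -2 + 12 = 10)
h = 1/475 ≈ 0.0021053
c = 44 (c = 4*(1 + 10) = 4*11 = 44)
w(G, L) = 1/(-36 + L)
-w(c, h) = -1/(-36 + 1/475) = -1/(-17099/475) = -1*(-475/17099) = 475/17099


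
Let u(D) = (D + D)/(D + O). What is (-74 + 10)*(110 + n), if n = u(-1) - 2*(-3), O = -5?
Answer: -22336/3 ≈ -7445.3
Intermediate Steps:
u(D) = 2*D/(-5 + D) (u(D) = (D + D)/(D - 5) = (2*D)/(-5 + D) = 2*D/(-5 + D))
n = 19/3 (n = 2*(-1)/(-5 - 1) - 2*(-3) = 2*(-1)/(-6) + 6 = 2*(-1)*(-⅙) + 6 = ⅓ + 6 = 19/3 ≈ 6.3333)
(-74 + 10)*(110 + n) = (-74 + 10)*(110 + 19/3) = -64*349/3 = -22336/3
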